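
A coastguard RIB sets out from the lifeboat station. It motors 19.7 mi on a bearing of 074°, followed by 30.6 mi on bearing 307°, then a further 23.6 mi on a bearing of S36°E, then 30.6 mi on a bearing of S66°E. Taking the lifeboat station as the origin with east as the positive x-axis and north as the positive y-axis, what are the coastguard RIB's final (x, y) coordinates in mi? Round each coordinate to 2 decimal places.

Leg 1 (074°, 19.7 mi): east 19.7 sin 74° = 18.94, north 19.7 cos 74° = 5.43
Leg 2 (307°, 30.6 mi): east 30.6 sin 307° = -24.44, north 30.6 cos 307° = 18.42
Leg 3 (S36°E, 23.6 mi): east 23.6 sin 144° = 13.87, north 23.6 cos 144° = -19.09
Leg 4 (S66°E, 30.6 mi): east 30.6 sin 114° = 27.95, north 30.6 cos 114° = -12.45
Summing: 36.32 mi east, -7.69 mi north → (36.32, -7.69).

(36.32, -7.69)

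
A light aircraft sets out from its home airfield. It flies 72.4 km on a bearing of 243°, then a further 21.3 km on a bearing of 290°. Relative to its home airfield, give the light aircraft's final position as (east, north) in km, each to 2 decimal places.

Leg 1 (243°, 72.4 km): east 72.4 sin 243° = -64.51, north 72.4 cos 243° = -32.87
Leg 2 (290°, 21.3 km): east 21.3 sin 290° = -20.02, north 21.3 cos 290° = 7.29
Summing: -84.52 km east, -25.58 km north → (-84.52, -25.58).

(-84.52, -25.58)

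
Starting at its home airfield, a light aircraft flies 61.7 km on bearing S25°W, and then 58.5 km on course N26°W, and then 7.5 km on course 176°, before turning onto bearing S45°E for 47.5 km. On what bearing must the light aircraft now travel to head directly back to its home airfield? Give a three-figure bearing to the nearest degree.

022°

Leg 1 (S25°W, 61.7 km): east 61.7 sin 205° = -26.08, north 61.7 cos 205° = -55.92
Leg 2 (N26°W, 58.5 km): east 58.5 sin 334° = -25.64, north 58.5 cos 334° = 52.58
Leg 3 (176°, 7.5 km): east 7.5 sin 176° = 0.52, north 7.5 cos 176° = -7.48
Leg 4 (S45°E, 47.5 km): east 47.5 sin 135° = 33.59, north 47.5 cos 135° = -33.59
Net displacement: -17.61 east, -44.41 north. Direction back to start is (17.61, 44.41): bearing = atan2(17.61, 44.41) mod 360° = 21.63° ≈ 022°.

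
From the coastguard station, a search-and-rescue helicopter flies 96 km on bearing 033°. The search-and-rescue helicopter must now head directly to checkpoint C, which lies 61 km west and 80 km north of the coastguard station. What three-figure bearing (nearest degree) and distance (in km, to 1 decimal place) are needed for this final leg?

Leg 1 (033°, 96 km): east 96 sin 33° = 52.29, north 96 cos 33° = 80.51
Current position: (52.29, 80.51). Target: (-61, 80). Remaining: Δeast = -113.29, Δnorth = -0.51.
Bearing = atan2(-113.29, -0.51) mod 360° = 269.74°; distance = √((-113.29)² + (-0.51)²) = 113.287 km.

270°, 113.3 km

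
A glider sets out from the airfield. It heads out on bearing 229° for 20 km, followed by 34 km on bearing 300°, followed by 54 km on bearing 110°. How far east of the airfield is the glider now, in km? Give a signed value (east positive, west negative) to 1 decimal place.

Leg 1 (229°, 20 km): east 20 sin 229° = -15.09, north 20 cos 229° = -13.12
Leg 2 (300°, 34 km): east 34 sin 300° = -29.44, north 34 cos 300° = 17.00
Leg 3 (110°, 54 km): east 54 sin 110° = 50.74, north 54 cos 110° = -18.47
Net east component: 6.20 km.

6.2 km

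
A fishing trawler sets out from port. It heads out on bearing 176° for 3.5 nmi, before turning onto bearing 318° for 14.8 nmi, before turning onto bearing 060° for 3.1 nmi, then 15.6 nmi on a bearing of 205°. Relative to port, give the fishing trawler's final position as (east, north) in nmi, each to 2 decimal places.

Leg 1 (176°, 3.5 nmi): east 3.5 sin 176° = 0.24, north 3.5 cos 176° = -3.49
Leg 2 (318°, 14.8 nmi): east 14.8 sin 318° = -9.90, north 14.8 cos 318° = 11.00
Leg 3 (060°, 3.1 nmi): east 3.1 sin 60° = 2.68, north 3.1 cos 60° = 1.55
Leg 4 (205°, 15.6 nmi): east 15.6 sin 205° = -6.59, north 15.6 cos 205° = -14.14
Summing: -13.57 nmi east, -5.08 nmi north → (-13.57, -5.08).

(-13.57, -5.08)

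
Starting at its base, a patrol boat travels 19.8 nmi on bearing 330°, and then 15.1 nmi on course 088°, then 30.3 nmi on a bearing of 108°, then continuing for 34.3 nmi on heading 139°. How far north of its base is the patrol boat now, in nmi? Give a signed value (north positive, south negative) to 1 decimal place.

Leg 1 (330°, 19.8 nmi): east 19.8 sin 330° = -9.90, north 19.8 cos 330° = 17.15
Leg 2 (088°, 15.1 nmi): east 15.1 sin 88° = 15.09, north 15.1 cos 88° = 0.53
Leg 3 (108°, 30.3 nmi): east 30.3 sin 108° = 28.82, north 30.3 cos 108° = -9.36
Leg 4 (139°, 34.3 nmi): east 34.3 sin 139° = 22.50, north 34.3 cos 139° = -25.89
Net north component: -17.58 nmi.

-17.6 nmi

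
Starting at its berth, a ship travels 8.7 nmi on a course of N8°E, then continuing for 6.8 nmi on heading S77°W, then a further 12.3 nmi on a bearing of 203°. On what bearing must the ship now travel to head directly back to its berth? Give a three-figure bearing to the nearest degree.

Leg 1 (N8°E, 8.7 nmi): east 8.7 sin 8° = 1.21, north 8.7 cos 8° = 8.62
Leg 2 (S77°W, 6.8 nmi): east 6.8 sin 257° = -6.63, north 6.8 cos 257° = -1.53
Leg 3 (203°, 12.3 nmi): east 12.3 sin 203° = -4.81, north 12.3 cos 203° = -11.32
Net displacement: -10.22 east, -4.24 north. Direction back to start is (10.22, 4.24): bearing = atan2(10.22, 4.24) mod 360° = 67.49° ≈ 067°.

067°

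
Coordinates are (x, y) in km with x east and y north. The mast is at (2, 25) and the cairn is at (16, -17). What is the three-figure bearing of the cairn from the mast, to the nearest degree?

162°

Δeast = 16 − 2 = 14.00; Δnorth = -17 − 25 = -42.00.
Bearing = atan2(Δeast, Δnorth) mod 360° = 161.57° ≈ 162°.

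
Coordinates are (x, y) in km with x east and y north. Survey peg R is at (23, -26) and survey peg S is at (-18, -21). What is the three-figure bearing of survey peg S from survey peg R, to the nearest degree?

Δeast = -18 − 23 = -41.00; Δnorth = -21 − -26 = 5.00.
Bearing = atan2(Δeast, Δnorth) mod 360° = 276.95° ≈ 277°.

277°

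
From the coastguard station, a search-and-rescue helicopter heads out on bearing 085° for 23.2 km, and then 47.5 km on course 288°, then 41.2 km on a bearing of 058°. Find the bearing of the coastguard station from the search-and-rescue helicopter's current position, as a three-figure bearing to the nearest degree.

Leg 1 (085°, 23.2 km): east 23.2 sin 85° = 23.11, north 23.2 cos 85° = 2.02
Leg 2 (288°, 47.5 km): east 47.5 sin 288° = -45.18, north 47.5 cos 288° = 14.68
Leg 3 (058°, 41.2 km): east 41.2 sin 58° = 34.94, north 41.2 cos 58° = 21.83
Net displacement: 12.88 east, 38.53 north. Direction back to start is (-12.88, -38.53): bearing = atan2(-12.88, -38.53) mod 360° = 198.48° ≈ 198°.

198°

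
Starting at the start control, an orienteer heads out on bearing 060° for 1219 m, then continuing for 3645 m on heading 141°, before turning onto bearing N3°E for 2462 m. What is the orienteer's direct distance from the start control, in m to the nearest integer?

Leg 1 (060°, 1219 m): east 1219 sin 60° = 1055.68, north 1219 cos 60° = 609.50
Leg 2 (141°, 3645 m): east 3645 sin 141° = 2293.87, north 3645 cos 141° = -2832.70
Leg 3 (N3°E, 2462 m): east 2462 sin 3° = 128.85, north 2462 cos 3° = 2458.63
Net: 3478.41 east, 235.43 north. Distance = √((3478.41)² + (235.43)²) = 3486.367 m.

3486 m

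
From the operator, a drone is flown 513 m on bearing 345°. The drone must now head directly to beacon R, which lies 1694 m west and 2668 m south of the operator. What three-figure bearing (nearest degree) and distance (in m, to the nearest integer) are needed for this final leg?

Leg 1 (345°, 513 m): east 513 sin 345° = -132.77, north 513 cos 345° = 495.52
Current position: (-132.77, 495.52). Target: (-1694, -2668). Remaining: Δeast = -1561.23, Δnorth = -3163.52.
Bearing = atan2(-1561.23, -3163.52) mod 360° = 206.27°; distance = √((-1561.23)² + (-3163.52)²) = 3527.787 m.

206°, 3528 m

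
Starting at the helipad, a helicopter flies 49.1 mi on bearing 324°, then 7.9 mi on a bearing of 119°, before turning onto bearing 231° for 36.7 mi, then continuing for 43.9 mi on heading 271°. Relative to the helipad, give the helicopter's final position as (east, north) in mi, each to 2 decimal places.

(-94.37, 13.56)

Leg 1 (324°, 49.1 mi): east 49.1 sin 324° = -28.86, north 49.1 cos 324° = 39.72
Leg 2 (119°, 7.9 mi): east 7.9 sin 119° = 6.91, north 7.9 cos 119° = -3.83
Leg 3 (231°, 36.7 mi): east 36.7 sin 231° = -28.52, north 36.7 cos 231° = -23.10
Leg 4 (271°, 43.9 mi): east 43.9 sin 271° = -43.89, north 43.9 cos 271° = 0.77
Summing: -94.37 mi east, 13.56 mi north → (-94.37, 13.56).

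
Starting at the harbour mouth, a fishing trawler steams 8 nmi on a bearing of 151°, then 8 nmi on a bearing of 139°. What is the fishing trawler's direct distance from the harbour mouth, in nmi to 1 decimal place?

15.9 nmi

Leg 1 (151°, 8 nmi): east 8 sin 151° = 3.88, north 8 cos 151° = -7.00
Leg 2 (139°, 8 nmi): east 8 sin 139° = 5.25, north 8 cos 139° = -6.04
Net: 9.13 east, -13.03 north. Distance = √((9.13)² + (-13.03)²) = 15.912 nmi.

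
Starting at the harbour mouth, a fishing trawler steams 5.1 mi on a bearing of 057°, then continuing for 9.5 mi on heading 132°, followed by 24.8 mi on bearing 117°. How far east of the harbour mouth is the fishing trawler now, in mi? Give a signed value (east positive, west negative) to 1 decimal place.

33.4 mi

Leg 1 (057°, 5.1 mi): east 5.1 sin 57° = 4.28, north 5.1 cos 57° = 2.78
Leg 2 (132°, 9.5 mi): east 9.5 sin 132° = 7.06, north 9.5 cos 132° = -6.36
Leg 3 (117°, 24.8 mi): east 24.8 sin 117° = 22.10, north 24.8 cos 117° = -11.26
Net east component: 33.43 mi.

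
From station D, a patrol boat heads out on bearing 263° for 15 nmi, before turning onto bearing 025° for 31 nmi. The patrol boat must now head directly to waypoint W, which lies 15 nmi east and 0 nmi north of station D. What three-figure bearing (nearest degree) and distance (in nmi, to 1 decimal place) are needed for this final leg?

Leg 1 (263°, 15 nmi): east 15 sin 263° = -14.89, north 15 cos 263° = -1.83
Leg 2 (025°, 31 nmi): east 31 sin 25° = 13.10, north 31 cos 25° = 28.10
Current position: (-1.79, 26.27). Target: (15, 0). Remaining: Δeast = 16.79, Δnorth = -26.27.
Bearing = atan2(16.79, -26.27) mod 360° = 147.42°; distance = √((16.79)² + (-26.27)²) = 31.173 nmi.

147°, 31.2 nmi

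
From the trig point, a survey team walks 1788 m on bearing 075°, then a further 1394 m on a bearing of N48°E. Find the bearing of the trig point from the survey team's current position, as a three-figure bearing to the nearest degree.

Leg 1 (075°, 1788 m): east 1788 sin 75° = 1727.08, north 1788 cos 75° = 462.77
Leg 2 (N48°E, 1394 m): east 1394 sin 48° = 1035.94, north 1394 cos 48° = 932.77
Net displacement: 2763.02 east, 1395.54 north. Direction back to start is (-2763.02, -1395.54): bearing = atan2(-2763.02, -1395.54) mod 360° = 243.20° ≈ 243°.

243°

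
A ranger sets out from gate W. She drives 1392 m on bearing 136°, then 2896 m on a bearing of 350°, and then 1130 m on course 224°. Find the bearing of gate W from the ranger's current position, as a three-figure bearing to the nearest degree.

Leg 1 (136°, 1392 m): east 1392 sin 136° = 966.96, north 1392 cos 136° = -1001.32
Leg 2 (350°, 2896 m): east 2896 sin 350° = -502.89, north 2896 cos 350° = 2852.00
Leg 3 (224°, 1130 m): east 1130 sin 224° = -784.96, north 1130 cos 224° = -812.85
Net displacement: -320.88 east, 1037.83 north. Direction back to start is (320.88, -1037.83): bearing = atan2(320.88, -1037.83) mod 360° = 162.82° ≈ 163°.

163°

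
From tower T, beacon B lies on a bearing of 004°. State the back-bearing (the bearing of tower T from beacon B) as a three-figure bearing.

184°

Back-bearing = 004° + 180° = 184°.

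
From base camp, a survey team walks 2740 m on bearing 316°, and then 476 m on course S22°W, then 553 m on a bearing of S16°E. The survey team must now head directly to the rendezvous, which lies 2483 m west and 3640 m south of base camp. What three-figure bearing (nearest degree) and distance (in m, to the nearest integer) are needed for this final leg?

Leg 1 (316°, 2740 m): east 2740 sin 316° = -1903.36, north 2740 cos 316° = 1970.99
Leg 2 (S22°W, 476 m): east 476 sin 202° = -178.31, north 476 cos 202° = -441.34
Leg 3 (S16°E, 553 m): east 553 sin 164° = 152.43, north 553 cos 164° = -531.58
Current position: (-1929.25, 998.07). Target: (-2483, -3640). Remaining: Δeast = -553.75, Δnorth = -4638.07.
Bearing = atan2(-553.75, -4638.07) mod 360° = 186.81°; distance = √((-553.75)² + (-4638.07)²) = 4671.014 m.

187°, 4671 m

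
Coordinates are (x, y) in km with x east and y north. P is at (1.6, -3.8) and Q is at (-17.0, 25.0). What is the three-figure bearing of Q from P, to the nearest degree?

Δeast = -17.0 − 1.6 = -18.60; Δnorth = 25.0 − -3.8 = 28.80.
Bearing = atan2(Δeast, Δnorth) mod 360° = 327.14° ≈ 327°.

327°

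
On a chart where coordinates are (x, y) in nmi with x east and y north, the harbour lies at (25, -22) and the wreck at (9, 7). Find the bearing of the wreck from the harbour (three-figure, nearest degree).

331°

Δeast = 9 − 25 = -16.00; Δnorth = 7 − -22 = 29.00.
Bearing = atan2(Δeast, Δnorth) mod 360° = 331.11° ≈ 331°.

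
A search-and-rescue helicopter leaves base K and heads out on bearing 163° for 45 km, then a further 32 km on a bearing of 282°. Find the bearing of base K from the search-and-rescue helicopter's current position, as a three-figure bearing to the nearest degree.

027°

Leg 1 (163°, 45 km): east 45 sin 163° = 13.16, north 45 cos 163° = -43.03
Leg 2 (282°, 32 km): east 32 sin 282° = -31.30, north 32 cos 282° = 6.65
Net displacement: -18.14 east, -36.38 north. Direction back to start is (18.14, 36.38): bearing = atan2(18.14, 36.38) mod 360° = 26.51° ≈ 027°.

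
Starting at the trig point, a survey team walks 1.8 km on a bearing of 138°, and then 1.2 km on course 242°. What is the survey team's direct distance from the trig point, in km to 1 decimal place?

1.9 km

Leg 1 (138°, 1.8 km): east 1.8 sin 138° = 1.20, north 1.8 cos 138° = -1.34
Leg 2 (242°, 1.2 km): east 1.2 sin 242° = -1.06, north 1.2 cos 242° = -0.56
Net: 0.14 east, -1.90 north. Distance = √((0.14)² + (-1.90)²) = 1.907 km.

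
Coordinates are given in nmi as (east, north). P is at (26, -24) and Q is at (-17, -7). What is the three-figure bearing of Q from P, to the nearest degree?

292°

Δeast = -17 − 26 = -43.00; Δnorth = -7 − -24 = 17.00.
Bearing = atan2(Δeast, Δnorth) mod 360° = 291.57° ≈ 292°.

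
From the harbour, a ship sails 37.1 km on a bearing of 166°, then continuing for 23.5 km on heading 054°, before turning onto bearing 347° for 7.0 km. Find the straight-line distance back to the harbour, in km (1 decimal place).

Leg 1 (166°, 37.1 km): east 37.1 sin 166° = 8.98, north 37.1 cos 166° = -36.00
Leg 2 (054°, 23.5 km): east 23.5 sin 54° = 19.01, north 23.5 cos 54° = 13.81
Leg 3 (347°, 7.0 km): east 7.0 sin 347° = -1.57, north 7.0 cos 347° = 6.82
Net: 26.41 east, -15.36 north. Distance = √((26.41)² + (-15.36)²) = 30.556 km.

30.6 km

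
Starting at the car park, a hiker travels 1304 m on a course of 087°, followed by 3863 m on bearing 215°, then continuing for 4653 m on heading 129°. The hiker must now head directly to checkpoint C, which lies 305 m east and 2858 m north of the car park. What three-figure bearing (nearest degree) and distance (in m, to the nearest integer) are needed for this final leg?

345°, 9200 m

Leg 1 (087°, 1304 m): east 1304 sin 87° = 1302.21, north 1304 cos 87° = 68.25
Leg 2 (215°, 3863 m): east 3863 sin 215° = -2215.73, north 3863 cos 215° = -3164.38
Leg 3 (129°, 4653 m): east 4653 sin 129° = 3616.06, north 4653 cos 129° = -2928.23
Current position: (2702.55, -6024.37). Target: (305, 2858). Remaining: Δeast = -2397.55, Δnorth = 8882.37.
Bearing = atan2(-2397.55, 8882.37) mod 360° = 344.89°; distance = √((-2397.55)² + (8882.37)²) = 9200.253 m.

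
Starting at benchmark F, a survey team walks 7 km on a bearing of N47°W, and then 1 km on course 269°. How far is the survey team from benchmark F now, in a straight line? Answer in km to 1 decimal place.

7.8 km

Leg 1 (N47°W, 7 km): east 7 sin 313° = -5.12, north 7 cos 313° = 4.77
Leg 2 (269°, 1 km): east 1 sin 269° = -1.00, north 1 cos 269° = -0.02
Net: -6.12 east, 4.76 north. Distance = √((-6.12)² + (4.76)²) = 7.751 km.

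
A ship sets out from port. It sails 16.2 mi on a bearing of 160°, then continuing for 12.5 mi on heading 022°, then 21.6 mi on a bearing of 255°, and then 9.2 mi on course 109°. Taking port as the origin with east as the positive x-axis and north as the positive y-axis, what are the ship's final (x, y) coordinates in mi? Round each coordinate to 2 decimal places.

(-1.94, -12.22)

Leg 1 (160°, 16.2 mi): east 16.2 sin 160° = 5.54, north 16.2 cos 160° = -15.22
Leg 2 (022°, 12.5 mi): east 12.5 sin 22° = 4.68, north 12.5 cos 22° = 11.59
Leg 3 (255°, 21.6 mi): east 21.6 sin 255° = -20.86, north 21.6 cos 255° = -5.59
Leg 4 (109°, 9.2 mi): east 9.2 sin 109° = 8.70, north 9.2 cos 109° = -3.00
Summing: -1.94 mi east, -12.22 mi north → (-1.94, -12.22).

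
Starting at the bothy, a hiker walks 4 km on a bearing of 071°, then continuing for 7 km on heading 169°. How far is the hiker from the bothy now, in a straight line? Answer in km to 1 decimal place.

Leg 1 (071°, 4 km): east 4 sin 71° = 3.78, north 4 cos 71° = 1.30
Leg 2 (169°, 7 km): east 7 sin 169° = 1.34, north 7 cos 169° = -6.87
Net: 5.12 east, -5.57 north. Distance = √((5.12)² + (-5.57)²) = 7.563 km.

7.6 km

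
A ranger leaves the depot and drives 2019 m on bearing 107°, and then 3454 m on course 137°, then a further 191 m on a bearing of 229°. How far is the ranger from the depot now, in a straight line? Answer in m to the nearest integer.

5260 m

Leg 1 (107°, 2019 m): east 2019 sin 107° = 1930.78, north 2019 cos 107° = -590.30
Leg 2 (137°, 3454 m): east 3454 sin 137° = 2355.62, north 3454 cos 137° = -2526.10
Leg 3 (229°, 191 m): east 191 sin 229° = -144.15, north 191 cos 229° = -125.31
Net: 4142.25 east, -3241.70 north. Distance = √((4142.25)² + (-3241.70)²) = 5259.932 m.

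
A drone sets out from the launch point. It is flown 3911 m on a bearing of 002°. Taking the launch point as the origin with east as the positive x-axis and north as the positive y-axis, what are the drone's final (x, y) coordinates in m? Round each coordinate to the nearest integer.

Leg 1 (002°, 3911 m): east 3911 sin 2° = 136.49, north 3911 cos 2° = 3908.62
Summing: 136.49 m east, 3908.62 m north → (136, 3909).

(136, 3909)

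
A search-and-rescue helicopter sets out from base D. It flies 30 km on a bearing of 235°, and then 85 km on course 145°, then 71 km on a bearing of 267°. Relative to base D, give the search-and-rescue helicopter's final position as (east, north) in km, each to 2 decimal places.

Leg 1 (235°, 30 km): east 30 sin 235° = -24.57, north 30 cos 235° = -17.21
Leg 2 (145°, 85 km): east 85 sin 145° = 48.75, north 85 cos 145° = -69.63
Leg 3 (267°, 71 km): east 71 sin 267° = -70.90, north 71 cos 267° = -3.72
Summing: -46.72 km east, -90.55 km north → (-46.72, -90.55).

(-46.72, -90.55)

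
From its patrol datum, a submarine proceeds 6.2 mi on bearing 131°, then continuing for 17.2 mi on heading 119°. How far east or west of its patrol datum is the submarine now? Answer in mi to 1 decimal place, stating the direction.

Leg 1 (131°, 6.2 mi): east 6.2 sin 131° = 4.68, north 6.2 cos 131° = -4.07
Leg 2 (119°, 17.2 mi): east 17.2 sin 119° = 15.04, north 17.2 cos 119° = -8.34
Net east component: 19.72 mi.

19.7 mi east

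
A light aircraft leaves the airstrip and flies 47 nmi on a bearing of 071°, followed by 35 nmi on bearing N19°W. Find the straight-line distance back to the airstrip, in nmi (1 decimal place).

Leg 1 (071°, 47 nmi): east 47 sin 71° = 44.44, north 47 cos 71° = 15.30
Leg 2 (N19°W, 35 nmi): east 35 sin 341° = -11.39, north 35 cos 341° = 33.09
Net: 33.04 east, 48.39 north. Distance = √((33.04)² + (48.39)²) = 58.600 nmi.

58.6 nmi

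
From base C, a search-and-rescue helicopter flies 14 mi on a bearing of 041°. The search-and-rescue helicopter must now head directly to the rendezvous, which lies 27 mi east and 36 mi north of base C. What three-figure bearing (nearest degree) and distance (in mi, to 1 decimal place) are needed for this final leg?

035°, 31.1 mi

Leg 1 (041°, 14 mi): east 14 sin 41° = 9.18, north 14 cos 41° = 10.57
Current position: (9.18, 10.57). Target: (27, 36). Remaining: Δeast = 17.82, Δnorth = 25.43.
Bearing = atan2(17.82, 25.43) mod 360° = 35.01°; distance = √((17.82)² + (25.43)²) = 31.053 mi.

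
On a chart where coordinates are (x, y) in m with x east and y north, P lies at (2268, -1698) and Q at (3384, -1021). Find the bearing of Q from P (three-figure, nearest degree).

059°

Δeast = 3384 − 2268 = 1116.00; Δnorth = -1021 − -1698 = 677.00.
Bearing = atan2(Δeast, Δnorth) mod 360° = 58.76° ≈ 059°.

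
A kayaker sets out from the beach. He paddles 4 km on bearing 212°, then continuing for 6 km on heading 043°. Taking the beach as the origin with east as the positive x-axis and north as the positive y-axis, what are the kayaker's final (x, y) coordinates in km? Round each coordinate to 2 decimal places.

Leg 1 (212°, 4 km): east 4 sin 212° = -2.12, north 4 cos 212° = -3.39
Leg 2 (043°, 6 km): east 6 sin 43° = 4.09, north 6 cos 43° = 4.39
Summing: 1.97 km east, 1.00 km north → (1.97, 1.00).

(1.97, 1.00)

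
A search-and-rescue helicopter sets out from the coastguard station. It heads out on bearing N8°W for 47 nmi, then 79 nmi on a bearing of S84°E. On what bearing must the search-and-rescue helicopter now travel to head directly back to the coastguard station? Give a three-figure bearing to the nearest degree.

Leg 1 (N8°W, 47 nmi): east 47 sin 352° = -6.54, north 47 cos 352° = 46.54
Leg 2 (S84°E, 79 nmi): east 79 sin 96° = 78.57, north 79 cos 96° = -8.26
Net displacement: 72.03 east, 38.28 north. Direction back to start is (-72.03, -38.28): bearing = atan2(-72.03, -38.28) mod 360° = 242.01° ≈ 242°.

242°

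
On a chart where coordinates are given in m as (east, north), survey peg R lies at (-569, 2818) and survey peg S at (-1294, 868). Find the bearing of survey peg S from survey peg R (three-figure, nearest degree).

200°

Δeast = -1294 − -569 = -725.00; Δnorth = 868 − 2818 = -1950.00.
Bearing = atan2(Δeast, Δnorth) mod 360° = 200.39° ≈ 200°.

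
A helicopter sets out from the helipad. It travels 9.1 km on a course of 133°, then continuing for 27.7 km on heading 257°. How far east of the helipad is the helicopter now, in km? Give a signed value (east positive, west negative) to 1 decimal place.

-20.3 km

Leg 1 (133°, 9.1 km): east 9.1 sin 133° = 6.66, north 9.1 cos 133° = -6.21
Leg 2 (257°, 27.7 km): east 27.7 sin 257° = -26.99, north 27.7 cos 257° = -6.23
Net east component: -20.33 km.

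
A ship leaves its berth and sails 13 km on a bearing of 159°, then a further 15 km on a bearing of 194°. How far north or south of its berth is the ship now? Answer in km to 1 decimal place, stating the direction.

Leg 1 (159°, 13 km): east 13 sin 159° = 4.66, north 13 cos 159° = -12.14
Leg 2 (194°, 15 km): east 15 sin 194° = -3.63, north 15 cos 194° = -14.55
Net north component: -26.69 km.

26.7 km south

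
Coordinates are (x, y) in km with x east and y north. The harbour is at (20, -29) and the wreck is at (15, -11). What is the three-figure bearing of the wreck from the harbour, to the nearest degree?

Δeast = 15 − 20 = -5.00; Δnorth = -11 − -29 = 18.00.
Bearing = atan2(Δeast, Δnorth) mod 360° = 344.48° ≈ 344°.

344°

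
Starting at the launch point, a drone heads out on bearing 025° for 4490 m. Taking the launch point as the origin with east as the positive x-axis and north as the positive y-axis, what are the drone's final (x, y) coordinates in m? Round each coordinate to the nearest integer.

(1898, 4069)

Leg 1 (025°, 4490 m): east 4490 sin 25° = 1897.56, north 4490 cos 25° = 4069.32
Summing: 1897.56 m east, 4069.32 m north → (1898, 4069).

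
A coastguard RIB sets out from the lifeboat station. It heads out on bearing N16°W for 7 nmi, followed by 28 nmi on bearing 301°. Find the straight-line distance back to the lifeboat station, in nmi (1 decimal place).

Leg 1 (N16°W, 7 nmi): east 7 sin 344° = -1.93, north 7 cos 344° = 6.73
Leg 2 (301°, 28 nmi): east 28 sin 301° = -24.00, north 28 cos 301° = 14.42
Net: -25.93 east, 21.15 north. Distance = √((-25.93)² + (21.15)²) = 33.462 nmi.

33.5 nmi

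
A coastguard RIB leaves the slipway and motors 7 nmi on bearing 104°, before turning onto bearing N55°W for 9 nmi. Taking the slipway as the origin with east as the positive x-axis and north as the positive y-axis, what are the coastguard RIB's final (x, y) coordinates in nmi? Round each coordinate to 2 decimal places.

Leg 1 (104°, 7 nmi): east 7 sin 104° = 6.79, north 7 cos 104° = -1.69
Leg 2 (N55°W, 9 nmi): east 9 sin 305° = -7.37, north 9 cos 305° = 5.16
Summing: -0.58 nmi east, 3.47 nmi north → (-0.58, 3.47).

(-0.58, 3.47)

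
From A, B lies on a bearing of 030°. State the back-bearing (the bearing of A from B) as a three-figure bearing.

210°

Back-bearing = 030° + 180° = 210°.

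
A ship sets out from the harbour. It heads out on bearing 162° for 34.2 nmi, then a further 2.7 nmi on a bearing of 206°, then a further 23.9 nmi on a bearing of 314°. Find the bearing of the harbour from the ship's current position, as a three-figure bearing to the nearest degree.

023°

Leg 1 (162°, 34.2 nmi): east 34.2 sin 162° = 10.57, north 34.2 cos 162° = -32.53
Leg 2 (206°, 2.7 nmi): east 2.7 sin 206° = -1.18, north 2.7 cos 206° = -2.43
Leg 3 (314°, 23.9 nmi): east 23.9 sin 314° = -17.19, north 23.9 cos 314° = 16.60
Net displacement: -7.81 east, -18.35 north. Direction back to start is (7.81, 18.35): bearing = atan2(7.81, 18.35) mod 360° = 23.05° ≈ 023°.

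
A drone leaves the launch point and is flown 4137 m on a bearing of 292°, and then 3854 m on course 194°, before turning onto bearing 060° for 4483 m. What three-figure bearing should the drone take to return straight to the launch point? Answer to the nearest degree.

093°

Leg 1 (292°, 4137 m): east 4137 sin 292° = -3835.76, north 4137 cos 292° = 1549.75
Leg 2 (194°, 3854 m): east 3854 sin 194° = -932.37, north 3854 cos 194° = -3739.52
Leg 3 (060°, 4483 m): east 4483 sin 60° = 3882.39, north 4483 cos 60° = 2241.50
Net displacement: -885.73 east, 51.73 north. Direction back to start is (885.73, -51.73): bearing = atan2(885.73, -51.73) mod 360° = 93.34° ≈ 093°.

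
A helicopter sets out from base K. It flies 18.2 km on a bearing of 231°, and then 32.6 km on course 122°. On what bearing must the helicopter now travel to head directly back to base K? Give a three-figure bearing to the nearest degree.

335°

Leg 1 (231°, 18.2 km): east 18.2 sin 231° = -14.14, north 18.2 cos 231° = -11.45
Leg 2 (122°, 32.6 km): east 32.6 sin 122° = 27.65, north 32.6 cos 122° = -17.28
Net displacement: 13.50 east, -28.73 north. Direction back to start is (-13.50, 28.73): bearing = atan2(-13.50, 28.73) mod 360° = 334.83° ≈ 335°.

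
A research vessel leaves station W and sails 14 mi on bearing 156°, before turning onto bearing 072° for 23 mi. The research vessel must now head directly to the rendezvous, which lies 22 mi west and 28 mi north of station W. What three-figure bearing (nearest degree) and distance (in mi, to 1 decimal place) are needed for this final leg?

304°, 59.9 mi

Leg 1 (156°, 14 mi): east 14 sin 156° = 5.69, north 14 cos 156° = -12.79
Leg 2 (072°, 23 mi): east 23 sin 72° = 21.87, north 23 cos 72° = 7.11
Current position: (27.57, -5.68). Target: (-22, 28). Remaining: Δeast = -49.57, Δnorth = 33.68.
Bearing = atan2(-49.57, 33.68) mod 360° = 304.20°; distance = √((-49.57)² + (33.68)²) = 59.929 mi.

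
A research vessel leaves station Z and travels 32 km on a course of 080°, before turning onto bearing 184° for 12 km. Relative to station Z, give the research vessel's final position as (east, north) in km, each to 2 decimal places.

(30.68, -6.41)

Leg 1 (080°, 32 km): east 32 sin 80° = 31.51, north 32 cos 80° = 5.56
Leg 2 (184°, 12 km): east 12 sin 184° = -0.84, north 12 cos 184° = -11.97
Summing: 30.68 km east, -6.41 km north → (30.68, -6.41).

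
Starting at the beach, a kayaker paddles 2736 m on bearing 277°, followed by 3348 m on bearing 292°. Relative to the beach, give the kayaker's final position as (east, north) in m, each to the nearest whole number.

Leg 1 (277°, 2736 m): east 2736 sin 277° = -2715.61, north 2736 cos 277° = 333.43
Leg 2 (292°, 3348 m): east 3348 sin 292° = -3104.21, north 3348 cos 292° = 1254.18
Summing: -5819.82 m east, 1587.62 m north → (-5820, 1588).

(-5820, 1588)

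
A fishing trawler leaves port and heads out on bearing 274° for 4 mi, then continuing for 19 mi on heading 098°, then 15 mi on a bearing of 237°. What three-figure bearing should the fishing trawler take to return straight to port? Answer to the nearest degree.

Leg 1 (274°, 4 mi): east 4 sin 274° = -3.99, north 4 cos 274° = 0.28
Leg 2 (098°, 19 mi): east 19 sin 98° = 18.82, north 19 cos 98° = -2.64
Leg 3 (237°, 15 mi): east 15 sin 237° = -12.58, north 15 cos 237° = -8.17
Net displacement: 2.24 east, -10.53 north. Direction back to start is (-2.24, 10.53): bearing = atan2(-2.24, 10.53) mod 360° = 347.97° ≈ 348°.

348°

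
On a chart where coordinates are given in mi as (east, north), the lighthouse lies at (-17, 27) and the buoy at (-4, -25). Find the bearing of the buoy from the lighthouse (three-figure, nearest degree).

Δeast = -4 − -17 = 13.00; Δnorth = -25 − 27 = -52.00.
Bearing = atan2(Δeast, Δnorth) mod 360° = 165.96° ≈ 166°.

166°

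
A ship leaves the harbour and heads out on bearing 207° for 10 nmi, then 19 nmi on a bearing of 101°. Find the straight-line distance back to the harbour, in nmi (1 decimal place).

18.9 nmi

Leg 1 (207°, 10 nmi): east 10 sin 207° = -4.54, north 10 cos 207° = -8.91
Leg 2 (101°, 19 nmi): east 19 sin 101° = 18.65, north 19 cos 101° = -3.63
Net: 14.11 east, -12.54 north. Distance = √((14.11)² + (-12.54)²) = 18.875 nmi.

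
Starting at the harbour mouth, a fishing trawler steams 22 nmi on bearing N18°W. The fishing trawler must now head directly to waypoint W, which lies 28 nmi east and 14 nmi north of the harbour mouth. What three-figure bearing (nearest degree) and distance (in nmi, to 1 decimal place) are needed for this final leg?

101°, 35.5 nmi

Leg 1 (N18°W, 22 nmi): east 22 sin 342° = -6.80, north 22 cos 342° = 20.92
Current position: (-6.80, 20.92). Target: (28, 14). Remaining: Δeast = 34.80, Δnorth = -6.92.
Bearing = atan2(34.80, -6.92) mod 360° = 101.25°; distance = √((34.80)² + (-6.92)²) = 35.480 nmi.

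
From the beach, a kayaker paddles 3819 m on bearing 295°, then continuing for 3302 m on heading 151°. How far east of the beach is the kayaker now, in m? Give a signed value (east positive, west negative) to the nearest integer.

-1860 m

Leg 1 (295°, 3819 m): east 3819 sin 295° = -3461.19, north 3819 cos 295° = 1613.98
Leg 2 (151°, 3302 m): east 3302 sin 151° = 1600.84, north 3302 cos 151° = -2887.99
Net east component: -1860.35 m.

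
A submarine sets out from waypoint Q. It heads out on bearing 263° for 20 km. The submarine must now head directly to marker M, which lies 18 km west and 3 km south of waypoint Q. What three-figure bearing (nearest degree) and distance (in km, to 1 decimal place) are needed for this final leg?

Leg 1 (263°, 20 km): east 20 sin 263° = -19.85, north 20 cos 263° = -2.44
Current position: (-19.85, -2.44). Target: (-18, -3). Remaining: Δeast = 1.85, Δnorth = -0.56.
Bearing = atan2(1.85, -0.56) mod 360° = 106.91°; distance = √((1.85)² + (-0.56)²) = 1.935 km.

107°, 1.9 km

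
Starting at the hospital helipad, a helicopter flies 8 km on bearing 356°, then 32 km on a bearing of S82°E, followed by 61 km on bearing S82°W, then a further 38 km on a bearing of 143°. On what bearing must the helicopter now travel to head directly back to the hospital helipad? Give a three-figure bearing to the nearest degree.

010°

Leg 1 (356°, 8 km): east 8 sin 356° = -0.56, north 8 cos 356° = 7.98
Leg 2 (S82°E, 32 km): east 32 sin 98° = 31.69, north 32 cos 98° = -4.45
Leg 3 (S82°W, 61 km): east 61 sin 262° = -60.41, north 61 cos 262° = -8.49
Leg 4 (143°, 38 km): east 38 sin 143° = 22.87, north 38 cos 143° = -30.35
Net displacement: -6.41 east, -35.31 north. Direction back to start is (6.41, 35.31): bearing = atan2(6.41, 35.31) mod 360° = 10.28° ≈ 010°.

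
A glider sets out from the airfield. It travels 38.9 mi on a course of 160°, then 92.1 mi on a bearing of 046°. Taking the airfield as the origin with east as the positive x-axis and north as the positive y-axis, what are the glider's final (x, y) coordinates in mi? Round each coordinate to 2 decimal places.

Leg 1 (160°, 38.9 mi): east 38.9 sin 160° = 13.30, north 38.9 cos 160° = -36.55
Leg 2 (046°, 92.1 mi): east 92.1 sin 46° = 66.25, north 92.1 cos 46° = 63.98
Summing: 79.56 mi east, 27.42 mi north → (79.56, 27.42).

(79.56, 27.42)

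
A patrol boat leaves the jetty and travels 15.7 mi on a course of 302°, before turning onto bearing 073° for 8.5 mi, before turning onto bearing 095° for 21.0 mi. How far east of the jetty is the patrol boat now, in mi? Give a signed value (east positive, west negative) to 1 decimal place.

Leg 1 (302°, 15.7 mi): east 15.7 sin 302° = -13.31, north 15.7 cos 302° = 8.32
Leg 2 (073°, 8.5 mi): east 8.5 sin 73° = 8.13, north 8.5 cos 73° = 2.49
Leg 3 (095°, 21.0 mi): east 21.0 sin 95° = 20.92, north 21.0 cos 95° = -1.83
Net east component: 15.73 mi.

15.7 mi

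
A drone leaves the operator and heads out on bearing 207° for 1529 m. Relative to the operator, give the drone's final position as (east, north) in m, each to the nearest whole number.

Leg 1 (207°, 1529 m): east 1529 sin 207° = -694.15, north 1529 cos 207° = -1362.35
Summing: -694.15 m east, -1362.35 m north → (-694, -1362).

(-694, -1362)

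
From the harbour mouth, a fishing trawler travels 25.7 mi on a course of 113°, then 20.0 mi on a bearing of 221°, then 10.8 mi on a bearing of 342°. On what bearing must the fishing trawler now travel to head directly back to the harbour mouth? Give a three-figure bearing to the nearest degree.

Leg 1 (113°, 25.7 mi): east 25.7 sin 113° = 23.66, north 25.7 cos 113° = -10.04
Leg 2 (221°, 20.0 mi): east 20.0 sin 221° = -13.12, north 20.0 cos 221° = -15.09
Leg 3 (342°, 10.8 mi): east 10.8 sin 342° = -3.34, north 10.8 cos 342° = 10.27
Net displacement: 7.20 east, -14.86 north. Direction back to start is (-7.20, 14.86): bearing = atan2(-7.20, 14.86) mod 360° = 334.16° ≈ 334°.

334°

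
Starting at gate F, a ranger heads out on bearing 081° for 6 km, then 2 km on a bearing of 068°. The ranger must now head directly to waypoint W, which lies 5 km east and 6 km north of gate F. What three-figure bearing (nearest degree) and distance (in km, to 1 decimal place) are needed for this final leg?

Leg 1 (081°, 6 km): east 6 sin 81° = 5.93, north 6 cos 81° = 0.94
Leg 2 (068°, 2 km): east 2 sin 68° = 1.85, north 2 cos 68° = 0.75
Current position: (7.78, 1.69). Target: (5, 6). Remaining: Δeast = -2.78, Δnorth = 4.31.
Bearing = atan2(-2.78, 4.31) mod 360° = 327.19°; distance = √((-2.78)² + (4.31)²) = 5.131 km.

327°, 5.1 km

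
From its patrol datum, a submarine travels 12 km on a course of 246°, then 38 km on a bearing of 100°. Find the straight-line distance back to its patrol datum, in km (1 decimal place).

Leg 1 (246°, 12 km): east 12 sin 246° = -10.96, north 12 cos 246° = -4.88
Leg 2 (100°, 38 km): east 38 sin 100° = 37.42, north 38 cos 100° = -6.60
Net: 26.46 east, -11.48 north. Distance = √((26.46)² + (-11.48)²) = 28.843 km.

28.8 km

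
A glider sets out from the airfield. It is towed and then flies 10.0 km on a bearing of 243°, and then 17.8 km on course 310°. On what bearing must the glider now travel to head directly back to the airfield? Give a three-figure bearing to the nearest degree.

107°

Leg 1 (243°, 10.0 km): east 10.0 sin 243° = -8.91, north 10.0 cos 243° = -4.54
Leg 2 (310°, 17.8 km): east 17.8 sin 310° = -13.64, north 17.8 cos 310° = 11.44
Net displacement: -22.55 east, 6.90 north. Direction back to start is (22.55, -6.90): bearing = atan2(22.55, -6.90) mod 360° = 107.02° ≈ 107°.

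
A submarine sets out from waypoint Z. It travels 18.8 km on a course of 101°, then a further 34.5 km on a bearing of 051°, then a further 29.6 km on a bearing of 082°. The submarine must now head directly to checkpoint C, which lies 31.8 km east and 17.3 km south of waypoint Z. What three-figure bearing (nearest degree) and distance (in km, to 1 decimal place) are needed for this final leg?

227°, 58.3 km

Leg 1 (101°, 18.8 km): east 18.8 sin 101° = 18.45, north 18.8 cos 101° = -3.59
Leg 2 (051°, 34.5 km): east 34.5 sin 51° = 26.81, north 34.5 cos 51° = 21.71
Leg 3 (082°, 29.6 km): east 29.6 sin 82° = 29.31, north 29.6 cos 82° = 4.12
Current position: (74.58, 22.24). Target: (31.8, -17.3). Remaining: Δeast = -42.78, Δnorth = -39.54.
Bearing = atan2(-42.78, -39.54) mod 360° = 227.25°; distance = √((-42.78)² + (-39.54)²) = 58.255 km.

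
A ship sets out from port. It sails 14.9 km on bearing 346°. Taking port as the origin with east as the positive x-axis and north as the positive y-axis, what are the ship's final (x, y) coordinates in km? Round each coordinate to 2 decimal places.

(-3.60, 14.46)

Leg 1 (346°, 14.9 km): east 14.9 sin 346° = -3.60, north 14.9 cos 346° = 14.46
Summing: -3.60 km east, 14.46 km north → (-3.60, 14.46).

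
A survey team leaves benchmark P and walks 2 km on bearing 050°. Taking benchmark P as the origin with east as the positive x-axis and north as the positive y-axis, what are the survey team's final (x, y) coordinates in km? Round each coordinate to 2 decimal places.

Leg 1 (050°, 2 km): east 2 sin 50° = 1.53, north 2 cos 50° = 1.29
Summing: 1.53 km east, 1.29 km north → (1.53, 1.29).

(1.53, 1.29)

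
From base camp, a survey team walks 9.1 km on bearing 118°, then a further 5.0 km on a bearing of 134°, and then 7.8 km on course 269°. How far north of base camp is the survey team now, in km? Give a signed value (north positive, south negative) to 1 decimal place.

-7.9 km

Leg 1 (118°, 9.1 km): east 9.1 sin 118° = 8.03, north 9.1 cos 118° = -4.27
Leg 2 (134°, 5.0 km): east 5.0 sin 134° = 3.60, north 5.0 cos 134° = -3.47
Leg 3 (269°, 7.8 km): east 7.8 sin 269° = -7.80, north 7.8 cos 269° = -0.14
Net north component: -7.88 km.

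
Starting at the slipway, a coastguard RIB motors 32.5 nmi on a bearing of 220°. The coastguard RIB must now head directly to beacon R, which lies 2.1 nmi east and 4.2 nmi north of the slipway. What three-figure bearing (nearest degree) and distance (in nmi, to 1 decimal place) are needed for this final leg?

Leg 1 (220°, 32.5 nmi): east 32.5 sin 220° = -20.89, north 32.5 cos 220° = -24.90
Current position: (-20.89, -24.90). Target: (2.1, 4.2). Remaining: Δeast = 22.99, Δnorth = 29.10.
Bearing = atan2(22.99, 29.10) mod 360° = 38.31°; distance = √((22.99)² + (29.10)²) = 37.083 nmi.

038°, 37.1 nmi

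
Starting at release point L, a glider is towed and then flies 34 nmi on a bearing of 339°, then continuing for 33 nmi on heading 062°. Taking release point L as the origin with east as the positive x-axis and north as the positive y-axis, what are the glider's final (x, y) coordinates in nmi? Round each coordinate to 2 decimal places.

Leg 1 (339°, 34 nmi): east 34 sin 339° = -12.18, north 34 cos 339° = 31.74
Leg 2 (062°, 33 nmi): east 33 sin 62° = 29.14, north 33 cos 62° = 15.49
Summing: 16.95 nmi east, 47.23 nmi north → (16.95, 47.23).

(16.95, 47.23)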